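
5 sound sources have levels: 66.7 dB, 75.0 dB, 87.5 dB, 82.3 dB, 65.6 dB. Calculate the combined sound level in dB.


Formula: L_total = 10 * log10( sum(10^(Li/10)) )
  Source 1: 10^(66.7/10) = 4677351.4129
  Source 2: 10^(75.0/10) = 31622776.6017
  Source 3: 10^(87.5/10) = 562341325.1903
  Source 4: 10^(82.3/10) = 169824365.2462
  Source 5: 10^(65.6/10) = 3630780.5477
Sum of linear values = 772096598.9988
L_total = 10 * log10(772096598.9988) = 88.88

88.88 dB


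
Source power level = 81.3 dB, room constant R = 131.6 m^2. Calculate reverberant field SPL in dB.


Given values:
  Lw = 81.3 dB, R = 131.6 m^2
Formula: SPL = Lw + 10 * log10(4 / R)
Compute 4 / R = 4 / 131.6 = 0.030395
Compute 10 * log10(0.030395) = -15.172
SPL = 81.3 + (-15.172) = 66.13

66.13 dB


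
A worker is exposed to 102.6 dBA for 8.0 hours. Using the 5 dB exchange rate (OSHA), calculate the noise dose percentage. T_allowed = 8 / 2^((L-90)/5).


Given values:
  L = 102.6 dBA, T = 8.0 hours
Formula: T_allowed = 8 / 2^((L - 90) / 5)
Compute exponent: (102.6 - 90) / 5 = 2.52
Compute 2^(2.52) = 5.735821
T_allowed = 8 / 5.735821 = 1.394744 hours
Dose = (T / T_allowed) * 100
Dose = (8.0 / 1.394744) * 100 = 573.58

573.58 %


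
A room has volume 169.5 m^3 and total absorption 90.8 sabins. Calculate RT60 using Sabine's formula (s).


Given values:
  V = 169.5 m^3
  A = 90.8 sabins
Formula: RT60 = 0.161 * V / A
Numerator: 0.161 * 169.5 = 27.2895
RT60 = 27.2895 / 90.8 = 0.301

0.301 s


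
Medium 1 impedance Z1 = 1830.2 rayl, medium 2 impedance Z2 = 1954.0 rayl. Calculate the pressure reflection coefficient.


Given values:
  Z1 = 1830.2 rayl, Z2 = 1954.0 rayl
Formula: R = (Z2 - Z1) / (Z2 + Z1)
Numerator: Z2 - Z1 = 1954.0 - 1830.2 = 123.8
Denominator: Z2 + Z1 = 1954.0 + 1830.2 = 3784.2
R = 123.8 / 3784.2 = 0.0327

0.0327


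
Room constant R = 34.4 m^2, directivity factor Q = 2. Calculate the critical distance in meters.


Given values:
  R = 34.4 m^2, Q = 2
Formula: d_c = 0.141 * sqrt(Q * R)
Compute Q * R = 2 * 34.4 = 68.8
Compute sqrt(68.8) = 8.2946
d_c = 0.141 * 8.2946 = 1.17

1.17 m


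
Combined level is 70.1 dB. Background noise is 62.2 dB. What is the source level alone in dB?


Given values:
  L_total = 70.1 dB, L_bg = 62.2 dB
Formula: L_source = 10 * log10(10^(L_total/10) - 10^(L_bg/10))
Convert to linear:
  10^(70.1/10) = 10232929.9228
  10^(62.2/10) = 1659586.9074
Difference: 10232929.9228 - 1659586.9074 = 8573343.0154
L_source = 10 * log10(8573343.0154) = 69.33

69.33 dB


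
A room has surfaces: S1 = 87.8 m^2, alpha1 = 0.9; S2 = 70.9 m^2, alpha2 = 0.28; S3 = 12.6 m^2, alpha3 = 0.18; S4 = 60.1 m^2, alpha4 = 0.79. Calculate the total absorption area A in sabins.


Given surfaces:
  Surface 1: 87.8 * 0.9 = 79.02
  Surface 2: 70.9 * 0.28 = 19.852
  Surface 3: 12.6 * 0.18 = 2.268
  Surface 4: 60.1 * 0.79 = 47.479
Formula: A = sum(Si * alpha_i)
A = 79.02 + 19.852 + 2.268 + 47.479
A = 148.62

148.62 sabins


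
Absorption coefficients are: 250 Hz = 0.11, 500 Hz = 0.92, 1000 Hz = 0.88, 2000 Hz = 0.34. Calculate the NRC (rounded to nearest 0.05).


Given values:
  a_250 = 0.11, a_500 = 0.92
  a_1000 = 0.88, a_2000 = 0.34
Formula: NRC = (a250 + a500 + a1000 + a2000) / 4
Sum = 0.11 + 0.92 + 0.88 + 0.34 = 2.25
NRC = 2.25 / 4 = 0.5625
Rounded to nearest 0.05: 0.55

0.55


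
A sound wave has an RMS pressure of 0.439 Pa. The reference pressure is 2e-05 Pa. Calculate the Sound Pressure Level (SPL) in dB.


Given values:
  p = 0.439 Pa
  p_ref = 2e-05 Pa
Formula: SPL = 20 * log10(p / p_ref)
Compute ratio: p / p_ref = 0.439 / 2e-05 = 21950
Compute log10: log10(21950) = 4.341435
Multiply: SPL = 20 * 4.341435 = 86.83

86.83 dB


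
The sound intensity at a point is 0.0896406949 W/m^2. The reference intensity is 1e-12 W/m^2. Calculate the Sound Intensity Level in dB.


Given values:
  I = 0.0896406949 W/m^2
  I_ref = 1e-12 W/m^2
Formula: SIL = 10 * log10(I / I_ref)
Compute ratio: I / I_ref = 89640694900
Compute log10: log10(89640694900) = 10.952505
Multiply: SIL = 10 * 10.952505 = 109.53

109.53 dB


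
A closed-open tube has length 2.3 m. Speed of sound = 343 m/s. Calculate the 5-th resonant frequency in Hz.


Given values:
  Tube type: closed-open, L = 2.3 m, c = 343 m/s, n = 5
Formula: f_n = (2n - 1) * c / (4 * L)
Compute 2n - 1 = 2*5 - 1 = 9
Compute 4 * L = 4 * 2.3 = 9.2
f = 9 * 343 / 9.2
f = 335.54

335.54 Hz


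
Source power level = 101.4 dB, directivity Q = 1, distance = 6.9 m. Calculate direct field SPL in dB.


Given values:
  Lw = 101.4 dB, Q = 1, r = 6.9 m
Formula: SPL = Lw + 10 * log10(Q / (4 * pi * r^2))
Compute 4 * pi * r^2 = 4 * pi * 6.9^2 = 598.2849
Compute Q / denom = 1 / 598.2849 = 0.00167144
Compute 10 * log10(0.00167144) = -27.7691
SPL = 101.4 + (-27.7691) = 73.63

73.63 dB


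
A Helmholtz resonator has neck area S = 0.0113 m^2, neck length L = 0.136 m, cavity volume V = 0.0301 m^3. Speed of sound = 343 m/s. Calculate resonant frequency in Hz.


Given values:
  S = 0.0113 m^2, L = 0.136 m, V = 0.0301 m^3, c = 343 m/s
Formula: f = (c / (2*pi)) * sqrt(S / (V * L))
Compute V * L = 0.0301 * 0.136 = 0.0040936
Compute S / (V * L) = 0.0113 / 0.0040936 = 2.7604
Compute sqrt(2.7604) = 1.661445
Compute c / (2*pi) = 343 / 6.283185 = 54.590148
f = 54.590148 * 1.661445 = 90.7

90.7 Hz


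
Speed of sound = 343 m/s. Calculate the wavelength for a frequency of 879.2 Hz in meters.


Given values:
  c = 343 m/s, f = 879.2 Hz
Formula: lambda = c / f
lambda = 343 / 879.2
lambda = 0.3901

0.3901 m


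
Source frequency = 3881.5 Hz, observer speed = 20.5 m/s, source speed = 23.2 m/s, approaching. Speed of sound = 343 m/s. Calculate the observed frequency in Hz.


Given values:
  f_s = 3881.5 Hz, v_o = 20.5 m/s, v_s = 23.2 m/s
  Direction: approaching
Formula: f_o = f_s * (c + v_o) / (c - v_s)
Numerator: c + v_o = 343 + 20.5 = 363.5
Denominator: c - v_s = 343 - 23.2 = 319.8
f_o = 3881.5 * 363.5 / 319.8 = 4411.9

4411.9 Hz


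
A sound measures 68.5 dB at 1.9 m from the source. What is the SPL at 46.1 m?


Given values:
  SPL1 = 68.5 dB, r1 = 1.9 m, r2 = 46.1 m
Formula: SPL2 = SPL1 - 20 * log10(r2 / r1)
Compute ratio: r2 / r1 = 46.1 / 1.9 = 24.2632
Compute log10: log10(24.2632) = 1.384948
Compute drop: 20 * 1.384948 = 27.699
SPL2 = 68.5 - 27.699 = 40.8

40.8 dB


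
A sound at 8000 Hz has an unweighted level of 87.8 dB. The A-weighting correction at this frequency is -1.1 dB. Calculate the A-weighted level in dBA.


Given values:
  SPL = 87.8 dB
  A-weighting at 8000 Hz = -1.1 dB
Formula: L_A = SPL + A_weight
L_A = 87.8 + (-1.1)
L_A = 86.7

86.7 dBA


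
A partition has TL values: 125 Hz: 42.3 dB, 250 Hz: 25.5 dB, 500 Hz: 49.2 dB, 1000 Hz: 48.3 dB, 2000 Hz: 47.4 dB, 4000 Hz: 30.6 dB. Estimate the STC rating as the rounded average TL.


Given TL values at each frequency:
  125 Hz: 42.3 dB
  250 Hz: 25.5 dB
  500 Hz: 49.2 dB
  1000 Hz: 48.3 dB
  2000 Hz: 47.4 dB
  4000 Hz: 30.6 dB
Formula: STC ~ round(average of TL values)
Sum = 42.3 + 25.5 + 49.2 + 48.3 + 47.4 + 30.6 = 243.3
Average = 243.3 / 6 = 40.55
Rounded: 41

41


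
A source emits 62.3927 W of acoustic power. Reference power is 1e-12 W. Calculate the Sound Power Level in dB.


Given values:
  W = 62.3927 W
  W_ref = 1e-12 W
Formula: SWL = 10 * log10(W / W_ref)
Compute ratio: W / W_ref = 62392700000000
Compute log10: log10(62392700000000) = 13.795134
Multiply: SWL = 10 * 13.795134 = 137.95

137.95 dB


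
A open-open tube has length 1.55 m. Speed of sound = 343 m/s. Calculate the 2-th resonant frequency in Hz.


Given values:
  Tube type: open-open, L = 1.55 m, c = 343 m/s, n = 2
Formula: f_n = n * c / (2 * L)
Compute 2 * L = 2 * 1.55 = 3.1
f = 2 * 343 / 3.1
f = 221.29

221.29 Hz


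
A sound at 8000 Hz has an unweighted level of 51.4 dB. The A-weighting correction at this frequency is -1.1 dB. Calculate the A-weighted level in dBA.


Given values:
  SPL = 51.4 dB
  A-weighting at 8000 Hz = -1.1 dB
Formula: L_A = SPL + A_weight
L_A = 51.4 + (-1.1)
L_A = 50.3

50.3 dBA


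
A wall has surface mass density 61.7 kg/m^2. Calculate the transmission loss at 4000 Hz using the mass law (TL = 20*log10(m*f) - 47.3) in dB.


Given values:
  m = 61.7 kg/m^2, f = 4000 Hz
Formula: TL = 20 * log10(m * f) - 47.3
Compute m * f = 61.7 * 4000 = 246800.0
Compute log10(246800.0) = 5.392345
Compute 20 * 5.392345 = 107.8469
TL = 107.8469 - 47.3 = 60.55

60.55 dB


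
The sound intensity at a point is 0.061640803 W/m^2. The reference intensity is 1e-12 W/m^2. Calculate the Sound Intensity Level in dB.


Given values:
  I = 0.061640803 W/m^2
  I_ref = 1e-12 W/m^2
Formula: SIL = 10 * log10(I / I_ref)
Compute ratio: I / I_ref = 61640803000
Compute log10: log10(61640803000) = 10.789868
Multiply: SIL = 10 * 10.789868 = 107.9

107.9 dB


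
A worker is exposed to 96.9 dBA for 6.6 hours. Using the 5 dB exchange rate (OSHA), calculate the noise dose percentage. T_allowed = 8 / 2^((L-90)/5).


Given values:
  L = 96.9 dBA, T = 6.6 hours
Formula: T_allowed = 8 / 2^((L - 90) / 5)
Compute exponent: (96.9 - 90) / 5 = 1.38
Compute 2^(1.38) = 2.602684
T_allowed = 8 / 2.602684 = 3.07375 hours
Dose = (T / T_allowed) * 100
Dose = (6.6 / 3.07375) * 100 = 214.72

214.72 %


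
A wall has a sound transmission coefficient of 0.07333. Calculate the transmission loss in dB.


Given values:
  tau = 0.07333
Formula: TL = 10 * log10(1 / tau)
Compute 1 / tau = 1 / 0.07333 = 13.637
Compute log10(13.637) = 1.134719
TL = 10 * 1.134719 = 11.35

11.35 dB


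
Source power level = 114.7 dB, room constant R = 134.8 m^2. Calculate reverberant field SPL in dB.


Given values:
  Lw = 114.7 dB, R = 134.8 m^2
Formula: SPL = Lw + 10 * log10(4 / R)
Compute 4 / R = 4 / 134.8 = 0.029674
Compute 10 * log10(0.029674) = -15.2762
SPL = 114.7 + (-15.2762) = 99.42

99.42 dB


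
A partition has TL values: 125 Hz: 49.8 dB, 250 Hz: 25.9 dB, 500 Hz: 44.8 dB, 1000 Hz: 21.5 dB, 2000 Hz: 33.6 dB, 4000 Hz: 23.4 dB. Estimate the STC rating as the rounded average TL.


Given TL values at each frequency:
  125 Hz: 49.8 dB
  250 Hz: 25.9 dB
  500 Hz: 44.8 dB
  1000 Hz: 21.5 dB
  2000 Hz: 33.6 dB
  4000 Hz: 23.4 dB
Formula: STC ~ round(average of TL values)
Sum = 49.8 + 25.9 + 44.8 + 21.5 + 33.6 + 23.4 = 199.0
Average = 199.0 / 6 = 33.17
Rounded: 33

33


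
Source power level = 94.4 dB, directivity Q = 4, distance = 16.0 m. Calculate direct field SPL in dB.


Given values:
  Lw = 94.4 dB, Q = 4, r = 16.0 m
Formula: SPL = Lw + 10 * log10(Q / (4 * pi * r^2))
Compute 4 * pi * r^2 = 4 * pi * 16.0^2 = 3216.9909
Compute Q / denom = 4 / 3216.9909 = 0.0012434
Compute 10 * log10(0.0012434) = -29.0539
SPL = 94.4 + (-29.0539) = 65.35

65.35 dB


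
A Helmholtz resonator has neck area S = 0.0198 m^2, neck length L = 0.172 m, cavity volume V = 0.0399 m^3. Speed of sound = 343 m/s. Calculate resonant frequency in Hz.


Given values:
  S = 0.0198 m^2, L = 0.172 m, V = 0.0399 m^3, c = 343 m/s
Formula: f = (c / (2*pi)) * sqrt(S / (V * L))
Compute V * L = 0.0399 * 0.172 = 0.0068628
Compute S / (V * L) = 0.0198 / 0.0068628 = 2.8851
Compute sqrt(2.8851) = 1.698558
Compute c / (2*pi) = 343 / 6.283185 = 54.590148
f = 54.590148 * 1.698558 = 92.72

92.72 Hz


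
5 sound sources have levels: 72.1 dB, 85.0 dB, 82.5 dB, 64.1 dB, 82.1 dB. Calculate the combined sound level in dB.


Formula: L_total = 10 * log10( sum(10^(Li/10)) )
  Source 1: 10^(72.1/10) = 16218100.9736
  Source 2: 10^(85.0/10) = 316227766.0168
  Source 3: 10^(82.5/10) = 177827941.0039
  Source 4: 10^(64.1/10) = 2570395.7828
  Source 5: 10^(82.1/10) = 162181009.7359
Sum of linear values = 675025213.513
L_total = 10 * log10(675025213.513) = 88.29

88.29 dB


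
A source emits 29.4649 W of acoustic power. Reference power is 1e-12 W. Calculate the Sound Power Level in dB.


Given values:
  W = 29.4649 W
  W_ref = 1e-12 W
Formula: SWL = 10 * log10(W / W_ref)
Compute ratio: W / W_ref = 29464900000000
Compute log10: log10(29464900000000) = 13.469305
Multiply: SWL = 10 * 13.469305 = 134.69

134.69 dB


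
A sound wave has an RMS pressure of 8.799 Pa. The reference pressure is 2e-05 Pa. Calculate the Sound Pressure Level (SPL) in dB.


Given values:
  p = 8.799 Pa
  p_ref = 2e-05 Pa
Formula: SPL = 20 * log10(p / p_ref)
Compute ratio: p / p_ref = 8.799 / 2e-05 = 439950
Compute log10: log10(439950) = 5.643403
Multiply: SPL = 20 * 5.643403 = 112.87

112.87 dB


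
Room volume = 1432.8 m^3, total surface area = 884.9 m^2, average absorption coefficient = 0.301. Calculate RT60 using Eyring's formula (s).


Given values:
  V = 1432.8 m^3, S = 884.9 m^2, alpha = 0.301
Formula: RT60 = 0.161 * V / (-S * ln(1 - alpha))
Compute ln(1 - 0.301) = ln(0.699) = -0.358105
Denominator: -884.9 * -0.358105 = 316.8871
Numerator: 0.161 * 1432.8 = 230.6808
RT60 = 230.6808 / 316.8871 = 0.728

0.728 s


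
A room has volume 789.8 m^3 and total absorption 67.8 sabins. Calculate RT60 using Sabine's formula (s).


Given values:
  V = 789.8 m^3
  A = 67.8 sabins
Formula: RT60 = 0.161 * V / A
Numerator: 0.161 * 789.8 = 127.1578
RT60 = 127.1578 / 67.8 = 1.875

1.875 s


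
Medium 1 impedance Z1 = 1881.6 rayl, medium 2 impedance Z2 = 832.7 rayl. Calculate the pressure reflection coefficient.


Given values:
  Z1 = 1881.6 rayl, Z2 = 832.7 rayl
Formula: R = (Z2 - Z1) / (Z2 + Z1)
Numerator: Z2 - Z1 = 832.7 - 1881.6 = -1048.9
Denominator: Z2 + Z1 = 832.7 + 1881.6 = 2714.3
R = -1048.9 / 2714.3 = -0.3864

-0.3864


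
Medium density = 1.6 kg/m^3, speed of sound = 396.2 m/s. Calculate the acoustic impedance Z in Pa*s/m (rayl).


Given values:
  rho = 1.6 kg/m^3
  c = 396.2 m/s
Formula: Z = rho * c
Z = 1.6 * 396.2
Z = 633.92

633.92 rayl


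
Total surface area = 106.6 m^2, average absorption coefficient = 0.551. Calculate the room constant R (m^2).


Given values:
  S = 106.6 m^2, alpha = 0.551
Formula: R = S * alpha / (1 - alpha)
Numerator: 106.6 * 0.551 = 58.7366
Denominator: 1 - 0.551 = 0.449
R = 58.7366 / 0.449 = 130.82

130.82 m^2


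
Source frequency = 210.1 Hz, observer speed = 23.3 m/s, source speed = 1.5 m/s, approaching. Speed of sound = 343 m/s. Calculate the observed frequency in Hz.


Given values:
  f_s = 210.1 Hz, v_o = 23.3 m/s, v_s = 1.5 m/s
  Direction: approaching
Formula: f_o = f_s * (c + v_o) / (c - v_s)
Numerator: c + v_o = 343 + 23.3 = 366.3
Denominator: c - v_s = 343 - 1.5 = 341.5
f_o = 210.1 * 366.3 / 341.5 = 225.36

225.36 Hz


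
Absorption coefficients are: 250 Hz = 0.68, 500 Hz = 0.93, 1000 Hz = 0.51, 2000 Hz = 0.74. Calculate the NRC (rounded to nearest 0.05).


Given values:
  a_250 = 0.68, a_500 = 0.93
  a_1000 = 0.51, a_2000 = 0.74
Formula: NRC = (a250 + a500 + a1000 + a2000) / 4
Sum = 0.68 + 0.93 + 0.51 + 0.74 = 2.86
NRC = 2.86 / 4 = 0.715
Rounded to nearest 0.05: 0.7

0.7


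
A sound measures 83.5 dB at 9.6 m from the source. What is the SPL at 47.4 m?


Given values:
  SPL1 = 83.5 dB, r1 = 9.6 m, r2 = 47.4 m
Formula: SPL2 = SPL1 - 20 * log10(r2 / r1)
Compute ratio: r2 / r1 = 47.4 / 9.6 = 4.9375
Compute log10: log10(4.9375) = 0.693507
Compute drop: 20 * 0.693507 = 13.8701
SPL2 = 83.5 - 13.8701 = 69.63

69.63 dB


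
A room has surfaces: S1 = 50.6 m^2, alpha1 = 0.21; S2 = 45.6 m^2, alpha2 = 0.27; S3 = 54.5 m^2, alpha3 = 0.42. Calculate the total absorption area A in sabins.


Given surfaces:
  Surface 1: 50.6 * 0.21 = 10.626
  Surface 2: 45.6 * 0.27 = 12.312
  Surface 3: 54.5 * 0.42 = 22.89
Formula: A = sum(Si * alpha_i)
A = 10.626 + 12.312 + 22.89
A = 45.83

45.83 sabins


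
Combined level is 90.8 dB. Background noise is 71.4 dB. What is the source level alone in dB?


Given values:
  L_total = 90.8 dB, L_bg = 71.4 dB
Formula: L_source = 10 * log10(10^(L_total/10) - 10^(L_bg/10))
Convert to linear:
  10^(90.8/10) = 1202264434.6174
  10^(71.4/10) = 13803842.646
Difference: 1202264434.6174 - 13803842.646 = 1188460591.9714
L_source = 10 * log10(1188460591.9714) = 90.75

90.75 dB


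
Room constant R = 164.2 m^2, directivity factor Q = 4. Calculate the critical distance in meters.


Given values:
  R = 164.2 m^2, Q = 4
Formula: d_c = 0.141 * sqrt(Q * R)
Compute Q * R = 4 * 164.2 = 656.8
Compute sqrt(656.8) = 25.6281
d_c = 0.141 * 25.6281 = 3.614

3.614 m


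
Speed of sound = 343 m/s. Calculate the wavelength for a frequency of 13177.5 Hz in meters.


Given values:
  c = 343 m/s, f = 13177.5 Hz
Formula: lambda = c / f
lambda = 343 / 13177.5
lambda = 0.026

0.026 m


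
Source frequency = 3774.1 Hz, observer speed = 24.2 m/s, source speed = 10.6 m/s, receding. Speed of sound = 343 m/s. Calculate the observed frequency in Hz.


Given values:
  f_s = 3774.1 Hz, v_o = 24.2 m/s, v_s = 10.6 m/s
  Direction: receding
Formula: f_o = f_s * (c - v_o) / (c + v_s)
Numerator: c - v_o = 343 - 24.2 = 318.8
Denominator: c + v_s = 343 + 10.6 = 353.6
f_o = 3774.1 * 318.8 / 353.6 = 3402.67

3402.67 Hz


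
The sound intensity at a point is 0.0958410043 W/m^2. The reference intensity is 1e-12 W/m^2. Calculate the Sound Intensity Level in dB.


Given values:
  I = 0.0958410043 W/m^2
  I_ref = 1e-12 W/m^2
Formula: SIL = 10 * log10(I / I_ref)
Compute ratio: I / I_ref = 95841004300
Compute log10: log10(95841004300) = 10.981551
Multiply: SIL = 10 * 10.981551 = 109.82

109.82 dB


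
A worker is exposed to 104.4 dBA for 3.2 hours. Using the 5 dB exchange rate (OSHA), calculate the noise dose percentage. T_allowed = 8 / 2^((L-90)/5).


Given values:
  L = 104.4 dBA, T = 3.2 hours
Formula: T_allowed = 8 / 2^((L - 90) / 5)
Compute exponent: (104.4 - 90) / 5 = 2.88
Compute 2^(2.88) = 7.361501
T_allowed = 8 / 7.361501 = 1.086735 hours
Dose = (T / T_allowed) * 100
Dose = (3.2 / 1.086735) * 100 = 294.46

294.46 %


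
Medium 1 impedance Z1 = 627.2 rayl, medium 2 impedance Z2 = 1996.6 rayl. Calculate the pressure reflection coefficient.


Given values:
  Z1 = 627.2 rayl, Z2 = 1996.6 rayl
Formula: R = (Z2 - Z1) / (Z2 + Z1)
Numerator: Z2 - Z1 = 1996.6 - 627.2 = 1369.4
Denominator: Z2 + Z1 = 1996.6 + 627.2 = 2623.8
R = 1369.4 / 2623.8 = 0.5219

0.5219


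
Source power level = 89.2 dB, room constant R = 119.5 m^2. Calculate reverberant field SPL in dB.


Given values:
  Lw = 89.2 dB, R = 119.5 m^2
Formula: SPL = Lw + 10 * log10(4 / R)
Compute 4 / R = 4 / 119.5 = 0.033473
Compute 10 * log10(0.033473) = -14.7531
SPL = 89.2 + (-14.7531) = 74.45

74.45 dB


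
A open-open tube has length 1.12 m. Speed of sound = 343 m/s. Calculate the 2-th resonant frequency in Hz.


Given values:
  Tube type: open-open, L = 1.12 m, c = 343 m/s, n = 2
Formula: f_n = n * c / (2 * L)
Compute 2 * L = 2 * 1.12 = 2.24
f = 2 * 343 / 2.24
f = 306.25

306.25 Hz


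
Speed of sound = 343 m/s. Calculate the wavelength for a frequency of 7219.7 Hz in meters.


Given values:
  c = 343 m/s, f = 7219.7 Hz
Formula: lambda = c / f
lambda = 343 / 7219.7
lambda = 0.0475

0.0475 m


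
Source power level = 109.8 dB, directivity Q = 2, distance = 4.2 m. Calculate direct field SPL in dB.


Given values:
  Lw = 109.8 dB, Q = 2, r = 4.2 m
Formula: SPL = Lw + 10 * log10(Q / (4 * pi * r^2))
Compute 4 * pi * r^2 = 4 * pi * 4.2^2 = 221.6708
Compute Q / denom = 2 / 221.6708 = 0.00902239
Compute 10 * log10(0.00902239) = -20.4468
SPL = 109.8 + (-20.4468) = 89.35

89.35 dB


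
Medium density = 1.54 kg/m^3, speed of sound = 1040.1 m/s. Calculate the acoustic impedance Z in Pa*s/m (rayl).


Given values:
  rho = 1.54 kg/m^3
  c = 1040.1 m/s
Formula: Z = rho * c
Z = 1.54 * 1040.1
Z = 1601.75

1601.75 rayl


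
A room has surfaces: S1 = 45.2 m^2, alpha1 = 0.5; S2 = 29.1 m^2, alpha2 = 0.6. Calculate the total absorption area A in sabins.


Given surfaces:
  Surface 1: 45.2 * 0.5 = 22.6
  Surface 2: 29.1 * 0.6 = 17.46
Formula: A = sum(Si * alpha_i)
A = 22.6 + 17.46
A = 40.06

40.06 sabins


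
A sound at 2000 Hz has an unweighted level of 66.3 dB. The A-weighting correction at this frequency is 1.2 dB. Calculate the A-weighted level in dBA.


Given values:
  SPL = 66.3 dB
  A-weighting at 2000 Hz = 1.2 dB
Formula: L_A = SPL + A_weight
L_A = 66.3 + (1.2)
L_A = 67.5

67.5 dBA


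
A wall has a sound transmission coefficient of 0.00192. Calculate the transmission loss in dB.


Given values:
  tau = 0.00192
Formula: TL = 10 * log10(1 / tau)
Compute 1 / tau = 1 / 0.00192 = 520.8333
Compute log10(520.8333) = 2.716699
TL = 10 * 2.716699 = 27.17

27.17 dB


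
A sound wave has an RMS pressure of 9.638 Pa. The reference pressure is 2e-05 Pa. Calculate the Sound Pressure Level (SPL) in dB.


Given values:
  p = 9.638 Pa
  p_ref = 2e-05 Pa
Formula: SPL = 20 * log10(p / p_ref)
Compute ratio: p / p_ref = 9.638 / 2e-05 = 481900
Compute log10: log10(481900) = 5.682957
Multiply: SPL = 20 * 5.682957 = 113.66

113.66 dB


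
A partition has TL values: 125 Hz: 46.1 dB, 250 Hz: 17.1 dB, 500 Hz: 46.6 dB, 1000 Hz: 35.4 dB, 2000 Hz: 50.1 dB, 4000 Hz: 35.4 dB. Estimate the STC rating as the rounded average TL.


Given TL values at each frequency:
  125 Hz: 46.1 dB
  250 Hz: 17.1 dB
  500 Hz: 46.6 dB
  1000 Hz: 35.4 dB
  2000 Hz: 50.1 dB
  4000 Hz: 35.4 dB
Formula: STC ~ round(average of TL values)
Sum = 46.1 + 17.1 + 46.6 + 35.4 + 50.1 + 35.4 = 230.7
Average = 230.7 / 6 = 38.45
Rounded: 38

38


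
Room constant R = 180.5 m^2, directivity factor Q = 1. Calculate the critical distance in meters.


Given values:
  R = 180.5 m^2, Q = 1
Formula: d_c = 0.141 * sqrt(Q * R)
Compute Q * R = 1 * 180.5 = 180.5
Compute sqrt(180.5) = 13.435
d_c = 0.141 * 13.435 = 1.894

1.894 m


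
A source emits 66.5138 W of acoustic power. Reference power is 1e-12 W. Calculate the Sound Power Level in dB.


Given values:
  W = 66.5138 W
  W_ref = 1e-12 W
Formula: SWL = 10 * log10(W / W_ref)
Compute ratio: W / W_ref = 66513800000000
Compute log10: log10(66513800000000) = 13.822912
Multiply: SWL = 10 * 13.822912 = 138.23

138.23 dB


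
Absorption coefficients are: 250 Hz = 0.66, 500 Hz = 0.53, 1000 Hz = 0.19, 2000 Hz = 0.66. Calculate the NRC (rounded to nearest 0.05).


Given values:
  a_250 = 0.66, a_500 = 0.53
  a_1000 = 0.19, a_2000 = 0.66
Formula: NRC = (a250 + a500 + a1000 + a2000) / 4
Sum = 0.66 + 0.53 + 0.19 + 0.66 = 2.04
NRC = 2.04 / 4 = 0.51
Rounded to nearest 0.05: 0.5

0.5


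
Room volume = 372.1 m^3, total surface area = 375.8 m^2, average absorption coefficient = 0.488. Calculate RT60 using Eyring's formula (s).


Given values:
  V = 372.1 m^3, S = 375.8 m^2, alpha = 0.488
Formula: RT60 = 0.161 * V / (-S * ln(1 - alpha))
Compute ln(1 - 0.488) = ln(0.512) = -0.669431
Denominator: -375.8 * -0.669431 = 251.5722
Numerator: 0.161 * 372.1 = 59.9081
RT60 = 59.9081 / 251.5722 = 0.238

0.238 s


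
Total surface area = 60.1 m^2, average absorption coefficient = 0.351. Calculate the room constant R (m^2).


Given values:
  S = 60.1 m^2, alpha = 0.351
Formula: R = S * alpha / (1 - alpha)
Numerator: 60.1 * 0.351 = 21.0951
Denominator: 1 - 0.351 = 0.649
R = 21.0951 / 0.649 = 32.5

32.5 m^2


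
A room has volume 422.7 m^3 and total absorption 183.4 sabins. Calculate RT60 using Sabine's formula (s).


Given values:
  V = 422.7 m^3
  A = 183.4 sabins
Formula: RT60 = 0.161 * V / A
Numerator: 0.161 * 422.7 = 68.0547
RT60 = 68.0547 / 183.4 = 0.371

0.371 s


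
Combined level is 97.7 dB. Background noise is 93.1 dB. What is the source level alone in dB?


Given values:
  L_total = 97.7 dB, L_bg = 93.1 dB
Formula: L_source = 10 * log10(10^(L_total/10) - 10^(L_bg/10))
Convert to linear:
  10^(97.7/10) = 5888436553.5559
  10^(93.1/10) = 2041737944.6695
Difference: 5888436553.5559 - 2041737944.6695 = 3846698608.8864
L_source = 10 * log10(3846698608.8864) = 95.85

95.85 dB


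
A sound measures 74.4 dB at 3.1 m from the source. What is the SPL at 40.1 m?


Given values:
  SPL1 = 74.4 dB, r1 = 3.1 m, r2 = 40.1 m
Formula: SPL2 = SPL1 - 20 * log10(r2 / r1)
Compute ratio: r2 / r1 = 40.1 / 3.1 = 12.9355
Compute log10: log10(12.9355) = 1.111783
Compute drop: 20 * 1.111783 = 22.2357
SPL2 = 74.4 - 22.2357 = 52.16

52.16 dB


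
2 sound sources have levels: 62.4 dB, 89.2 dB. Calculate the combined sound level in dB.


Formula: L_total = 10 * log10( sum(10^(Li/10)) )
  Source 1: 10^(62.4/10) = 1737800.8287
  Source 2: 10^(89.2/10) = 831763771.1027
Sum of linear values = 833501571.9314
L_total = 10 * log10(833501571.9314) = 89.21

89.21 dB


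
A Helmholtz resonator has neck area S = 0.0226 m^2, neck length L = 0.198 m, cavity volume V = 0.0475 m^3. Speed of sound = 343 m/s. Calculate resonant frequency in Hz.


Given values:
  S = 0.0226 m^2, L = 0.198 m, V = 0.0475 m^3, c = 343 m/s
Formula: f = (c / (2*pi)) * sqrt(S / (V * L))
Compute V * L = 0.0475 * 0.198 = 0.009405
Compute S / (V * L) = 0.0226 / 0.009405 = 2.403
Compute sqrt(2.403) = 1.550161
Compute c / (2*pi) = 343 / 6.283185 = 54.590148
f = 54.590148 * 1.550161 = 84.62

84.62 Hz


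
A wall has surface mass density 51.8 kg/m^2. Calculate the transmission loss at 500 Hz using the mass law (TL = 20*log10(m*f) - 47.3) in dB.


Given values:
  m = 51.8 kg/m^2, f = 500 Hz
Formula: TL = 20 * log10(m * f) - 47.3
Compute m * f = 51.8 * 500 = 25900.0
Compute log10(25900.0) = 4.4133
Compute 20 * 4.4133 = 88.266
TL = 88.266 - 47.3 = 40.97

40.97 dB


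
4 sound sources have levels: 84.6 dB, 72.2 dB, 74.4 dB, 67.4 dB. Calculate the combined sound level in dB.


Formula: L_total = 10 * log10( sum(10^(Li/10)) )
  Source 1: 10^(84.6/10) = 288403150.3127
  Source 2: 10^(72.2/10) = 16595869.0744
  Source 3: 10^(74.4/10) = 27542287.0334
  Source 4: 10^(67.4/10) = 5495408.7386
Sum of linear values = 338036715.1591
L_total = 10 * log10(338036715.1591) = 85.29

85.29 dB


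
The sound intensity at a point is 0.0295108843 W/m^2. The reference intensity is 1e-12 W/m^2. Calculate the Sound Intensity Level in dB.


Given values:
  I = 0.0295108843 W/m^2
  I_ref = 1e-12 W/m^2
Formula: SIL = 10 * log10(I / I_ref)
Compute ratio: I / I_ref = 29510884300
Compute log10: log10(29510884300) = 10.469982
Multiply: SIL = 10 * 10.469982 = 104.7

104.7 dB


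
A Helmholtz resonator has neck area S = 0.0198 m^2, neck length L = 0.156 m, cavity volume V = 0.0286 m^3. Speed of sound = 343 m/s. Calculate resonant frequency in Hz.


Given values:
  S = 0.0198 m^2, L = 0.156 m, V = 0.0286 m^3, c = 343 m/s
Formula: f = (c / (2*pi)) * sqrt(S / (V * L))
Compute V * L = 0.0286 * 0.156 = 0.0044616
Compute S / (V * L) = 0.0198 / 0.0044616 = 4.4379
Compute sqrt(4.4379) = 2.106632
Compute c / (2*pi) = 343 / 6.283185 = 54.590148
f = 54.590148 * 2.106632 = 115.0

115.0 Hz


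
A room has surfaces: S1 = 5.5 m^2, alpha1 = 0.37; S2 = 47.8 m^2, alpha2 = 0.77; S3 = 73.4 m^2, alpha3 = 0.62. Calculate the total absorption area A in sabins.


Given surfaces:
  Surface 1: 5.5 * 0.37 = 2.035
  Surface 2: 47.8 * 0.77 = 36.806
  Surface 3: 73.4 * 0.62 = 45.508
Formula: A = sum(Si * alpha_i)
A = 2.035 + 36.806 + 45.508
A = 84.35

84.35 sabins


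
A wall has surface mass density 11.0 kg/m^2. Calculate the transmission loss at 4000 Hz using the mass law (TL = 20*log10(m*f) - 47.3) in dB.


Given values:
  m = 11.0 kg/m^2, f = 4000 Hz
Formula: TL = 20 * log10(m * f) - 47.3
Compute m * f = 11.0 * 4000 = 44000.0
Compute log10(44000.0) = 4.643453
Compute 20 * 4.643453 = 92.8691
TL = 92.8691 - 47.3 = 45.57

45.57 dB


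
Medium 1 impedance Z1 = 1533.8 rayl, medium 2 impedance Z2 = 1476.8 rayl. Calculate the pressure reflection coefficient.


Given values:
  Z1 = 1533.8 rayl, Z2 = 1476.8 rayl
Formula: R = (Z2 - Z1) / (Z2 + Z1)
Numerator: Z2 - Z1 = 1476.8 - 1533.8 = -57.0
Denominator: Z2 + Z1 = 1476.8 + 1533.8 = 3010.6
R = -57.0 / 3010.6 = -0.0189

-0.0189


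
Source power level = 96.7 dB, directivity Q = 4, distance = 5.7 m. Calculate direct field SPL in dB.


Given values:
  Lw = 96.7 dB, Q = 4, r = 5.7 m
Formula: SPL = Lw + 10 * log10(Q / (4 * pi * r^2))
Compute 4 * pi * r^2 = 4 * pi * 5.7^2 = 408.2814
Compute Q / denom = 4 / 408.2814 = 0.00979716
Compute 10 * log10(0.00979716) = -20.089
SPL = 96.7 + (-20.089) = 76.61

76.61 dB


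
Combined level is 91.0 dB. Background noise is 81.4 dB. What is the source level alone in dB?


Given values:
  L_total = 91.0 dB, L_bg = 81.4 dB
Formula: L_source = 10 * log10(10^(L_total/10) - 10^(L_bg/10))
Convert to linear:
  10^(91.0/10) = 1258925411.7942
  10^(81.4/10) = 138038426.4603
Difference: 1258925411.7942 - 138038426.4603 = 1120886985.3339
L_source = 10 * log10(1120886985.3339) = 90.5

90.5 dB


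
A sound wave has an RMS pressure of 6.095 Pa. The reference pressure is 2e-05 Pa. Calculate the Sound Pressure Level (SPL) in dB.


Given values:
  p = 6.095 Pa
  p_ref = 2e-05 Pa
Formula: SPL = 20 * log10(p / p_ref)
Compute ratio: p / p_ref = 6.095 / 2e-05 = 304750
Compute log10: log10(304750) = 5.483944
Multiply: SPL = 20 * 5.483944 = 109.68

109.68 dB


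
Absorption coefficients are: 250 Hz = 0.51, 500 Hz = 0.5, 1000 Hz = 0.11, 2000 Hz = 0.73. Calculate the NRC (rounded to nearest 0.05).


Given values:
  a_250 = 0.51, a_500 = 0.5
  a_1000 = 0.11, a_2000 = 0.73
Formula: NRC = (a250 + a500 + a1000 + a2000) / 4
Sum = 0.51 + 0.5 + 0.11 + 0.73 = 1.85
NRC = 1.85 / 4 = 0.4625
Rounded to nearest 0.05: 0.45

0.45


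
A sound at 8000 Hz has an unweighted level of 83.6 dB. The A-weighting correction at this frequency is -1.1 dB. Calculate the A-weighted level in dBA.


Given values:
  SPL = 83.6 dB
  A-weighting at 8000 Hz = -1.1 dB
Formula: L_A = SPL + A_weight
L_A = 83.6 + (-1.1)
L_A = 82.5

82.5 dBA


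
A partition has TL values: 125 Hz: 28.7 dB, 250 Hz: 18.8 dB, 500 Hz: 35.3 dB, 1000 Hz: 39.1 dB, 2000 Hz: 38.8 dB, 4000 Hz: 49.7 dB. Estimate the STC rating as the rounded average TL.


Given TL values at each frequency:
  125 Hz: 28.7 dB
  250 Hz: 18.8 dB
  500 Hz: 35.3 dB
  1000 Hz: 39.1 dB
  2000 Hz: 38.8 dB
  4000 Hz: 49.7 dB
Formula: STC ~ round(average of TL values)
Sum = 28.7 + 18.8 + 35.3 + 39.1 + 38.8 + 49.7 = 210.4
Average = 210.4 / 6 = 35.07
Rounded: 35

35


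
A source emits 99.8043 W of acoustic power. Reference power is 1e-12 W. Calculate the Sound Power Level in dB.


Given values:
  W = 99.8043 W
  W_ref = 1e-12 W
Formula: SWL = 10 * log10(W / W_ref)
Compute ratio: W / W_ref = 99804300000000
Compute log10: log10(99804300000000) = 13.999149
Multiply: SWL = 10 * 13.999149 = 139.99

139.99 dB


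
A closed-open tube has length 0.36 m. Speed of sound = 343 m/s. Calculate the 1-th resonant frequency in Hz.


Given values:
  Tube type: closed-open, L = 0.36 m, c = 343 m/s, n = 1
Formula: f_n = (2n - 1) * c / (4 * L)
Compute 2n - 1 = 2*1 - 1 = 1
Compute 4 * L = 4 * 0.36 = 1.44
f = 1 * 343 / 1.44
f = 238.19

238.19 Hz


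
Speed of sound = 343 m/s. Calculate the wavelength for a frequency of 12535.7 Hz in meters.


Given values:
  c = 343 m/s, f = 12535.7 Hz
Formula: lambda = c / f
lambda = 343 / 12535.7
lambda = 0.0274

0.0274 m


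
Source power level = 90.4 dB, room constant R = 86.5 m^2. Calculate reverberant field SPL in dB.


Given values:
  Lw = 90.4 dB, R = 86.5 m^2
Formula: SPL = Lw + 10 * log10(4 / R)
Compute 4 / R = 4 / 86.5 = 0.046243
Compute 10 * log10(0.046243) = -13.3495
SPL = 90.4 + (-13.3495) = 77.05

77.05 dB


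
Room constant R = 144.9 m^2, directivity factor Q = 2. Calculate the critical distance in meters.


Given values:
  R = 144.9 m^2, Q = 2
Formula: d_c = 0.141 * sqrt(Q * R)
Compute Q * R = 2 * 144.9 = 289.8
Compute sqrt(289.8) = 17.0235
d_c = 0.141 * 17.0235 = 2.4

2.4 m


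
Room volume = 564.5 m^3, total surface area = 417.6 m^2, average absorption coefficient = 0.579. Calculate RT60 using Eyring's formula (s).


Given values:
  V = 564.5 m^3, S = 417.6 m^2, alpha = 0.579
Formula: RT60 = 0.161 * V / (-S * ln(1 - alpha))
Compute ln(1 - 0.579) = ln(0.421) = -0.865122
Denominator: -417.6 * -0.865122 = 361.2749
Numerator: 0.161 * 564.5 = 90.8845
RT60 = 90.8845 / 361.2749 = 0.252

0.252 s


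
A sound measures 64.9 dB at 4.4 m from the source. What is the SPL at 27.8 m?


Given values:
  SPL1 = 64.9 dB, r1 = 4.4 m, r2 = 27.8 m
Formula: SPL2 = SPL1 - 20 * log10(r2 / r1)
Compute ratio: r2 / r1 = 27.8 / 4.4 = 6.3182
Compute log10: log10(6.3182) = 0.800593
Compute drop: 20 * 0.800593 = 16.0119
SPL2 = 64.9 - 16.0119 = 48.89

48.89 dB


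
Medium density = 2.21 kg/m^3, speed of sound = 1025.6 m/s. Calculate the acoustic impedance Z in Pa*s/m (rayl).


Given values:
  rho = 2.21 kg/m^3
  c = 1025.6 m/s
Formula: Z = rho * c
Z = 2.21 * 1025.6
Z = 2266.58

2266.58 rayl


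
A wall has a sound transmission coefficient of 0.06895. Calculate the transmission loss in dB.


Given values:
  tau = 0.06895
Formula: TL = 10 * log10(1 / tau)
Compute 1 / tau = 1 / 0.06895 = 14.5033
Compute log10(14.5033) = 1.161467
TL = 10 * 1.161467 = 11.61

11.61 dB


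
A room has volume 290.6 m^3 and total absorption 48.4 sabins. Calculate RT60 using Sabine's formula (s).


Given values:
  V = 290.6 m^3
  A = 48.4 sabins
Formula: RT60 = 0.161 * V / A
Numerator: 0.161 * 290.6 = 46.7866
RT60 = 46.7866 / 48.4 = 0.967

0.967 s


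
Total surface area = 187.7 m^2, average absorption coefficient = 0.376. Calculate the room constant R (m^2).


Given values:
  S = 187.7 m^2, alpha = 0.376
Formula: R = S * alpha / (1 - alpha)
Numerator: 187.7 * 0.376 = 70.5752
Denominator: 1 - 0.376 = 0.624
R = 70.5752 / 0.624 = 113.1

113.1 m^2


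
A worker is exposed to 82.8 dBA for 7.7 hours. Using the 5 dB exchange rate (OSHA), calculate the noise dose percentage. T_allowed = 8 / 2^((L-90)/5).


Given values:
  L = 82.8 dBA, T = 7.7 hours
Formula: T_allowed = 8 / 2^((L - 90) / 5)
Compute exponent: (82.8 - 90) / 5 = -1.44
Compute 2^(-1.44) = 0.368567
T_allowed = 8 / 0.368567 = 21.705687 hours
Dose = (T / T_allowed) * 100
Dose = (7.7 / 21.705687) * 100 = 35.47

35.47 %


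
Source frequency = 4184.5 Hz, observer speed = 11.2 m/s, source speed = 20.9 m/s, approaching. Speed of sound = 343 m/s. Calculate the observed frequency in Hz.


Given values:
  f_s = 4184.5 Hz, v_o = 11.2 m/s, v_s = 20.9 m/s
  Direction: approaching
Formula: f_o = f_s * (c + v_o) / (c - v_s)
Numerator: c + v_o = 343 + 11.2 = 354.2
Denominator: c - v_s = 343 - 20.9 = 322.1
f_o = 4184.5 * 354.2 / 322.1 = 4601.52

4601.52 Hz


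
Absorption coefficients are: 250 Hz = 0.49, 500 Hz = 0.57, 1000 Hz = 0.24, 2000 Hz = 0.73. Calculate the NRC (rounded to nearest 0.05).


Given values:
  a_250 = 0.49, a_500 = 0.57
  a_1000 = 0.24, a_2000 = 0.73
Formula: NRC = (a250 + a500 + a1000 + a2000) / 4
Sum = 0.49 + 0.57 + 0.24 + 0.73 = 2.03
NRC = 2.03 / 4 = 0.5075
Rounded to nearest 0.05: 0.5

0.5


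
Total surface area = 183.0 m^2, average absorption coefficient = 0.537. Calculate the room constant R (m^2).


Given values:
  S = 183.0 m^2, alpha = 0.537
Formula: R = S * alpha / (1 - alpha)
Numerator: 183.0 * 0.537 = 98.271
Denominator: 1 - 0.537 = 0.463
R = 98.271 / 0.463 = 212.25

212.25 m^2


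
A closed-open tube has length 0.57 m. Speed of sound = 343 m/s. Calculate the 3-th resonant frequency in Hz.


Given values:
  Tube type: closed-open, L = 0.57 m, c = 343 m/s, n = 3
Formula: f_n = (2n - 1) * c / (4 * L)
Compute 2n - 1 = 2*3 - 1 = 5
Compute 4 * L = 4 * 0.57 = 2.28
f = 5 * 343 / 2.28
f = 752.19

752.19 Hz


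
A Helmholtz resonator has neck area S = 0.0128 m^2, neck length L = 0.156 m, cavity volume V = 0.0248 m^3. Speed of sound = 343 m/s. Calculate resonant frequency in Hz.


Given values:
  S = 0.0128 m^2, L = 0.156 m, V = 0.0248 m^3, c = 343 m/s
Formula: f = (c / (2*pi)) * sqrt(S / (V * L))
Compute V * L = 0.0248 * 0.156 = 0.0038688
Compute S / (V * L) = 0.0128 / 0.0038688 = 3.3085
Compute sqrt(3.3085) = 1.818928
Compute c / (2*pi) = 343 / 6.283185 = 54.590148
f = 54.590148 * 1.818928 = 99.3

99.3 Hz


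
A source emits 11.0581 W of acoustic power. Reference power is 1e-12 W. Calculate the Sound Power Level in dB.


Given values:
  W = 11.0581 W
  W_ref = 1e-12 W
Formula: SWL = 10 * log10(W / W_ref)
Compute ratio: W / W_ref = 11058100000000
Compute log10: log10(11058100000000) = 13.043681
Multiply: SWL = 10 * 13.043681 = 130.44

130.44 dB


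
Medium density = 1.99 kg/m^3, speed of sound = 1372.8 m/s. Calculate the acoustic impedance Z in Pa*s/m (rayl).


Given values:
  rho = 1.99 kg/m^3
  c = 1372.8 m/s
Formula: Z = rho * c
Z = 1.99 * 1372.8
Z = 2731.87

2731.87 rayl


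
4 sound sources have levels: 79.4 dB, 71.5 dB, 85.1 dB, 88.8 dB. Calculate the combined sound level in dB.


Formula: L_total = 10 * log10( sum(10^(Li/10)) )
  Source 1: 10^(79.4/10) = 87096358.9956
  Source 2: 10^(71.5/10) = 14125375.4462
  Source 3: 10^(85.1/10) = 323593656.9296
  Source 4: 10^(88.8/10) = 758577575.0292
Sum of linear values = 1183392966.4006
L_total = 10 * log10(1183392966.4006) = 90.73

90.73 dB


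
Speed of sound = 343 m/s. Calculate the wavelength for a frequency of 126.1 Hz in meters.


Given values:
  c = 343 m/s, f = 126.1 Hz
Formula: lambda = c / f
lambda = 343 / 126.1
lambda = 2.7201

2.7201 m


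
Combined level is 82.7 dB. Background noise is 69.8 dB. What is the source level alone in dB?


Given values:
  L_total = 82.7 dB, L_bg = 69.8 dB
Formula: L_source = 10 * log10(10^(L_total/10) - 10^(L_bg/10))
Convert to linear:
  10^(82.7/10) = 186208713.6663
  10^(69.8/10) = 9549925.8602
Difference: 186208713.6663 - 9549925.8602 = 176658787.8061
L_source = 10 * log10(176658787.8061) = 82.47

82.47 dB


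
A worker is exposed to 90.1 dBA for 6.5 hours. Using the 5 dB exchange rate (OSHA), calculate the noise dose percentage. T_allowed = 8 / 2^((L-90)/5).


Given values:
  L = 90.1 dBA, T = 6.5 hours
Formula: T_allowed = 8 / 2^((L - 90) / 5)
Compute exponent: (90.1 - 90) / 5 = 0.02
Compute 2^(0.02) = 1.013959
T_allowed = 8 / 1.013959 = 7.889865 hours
Dose = (T / T_allowed) * 100
Dose = (6.5 / 7.889865) * 100 = 82.38

82.38 %


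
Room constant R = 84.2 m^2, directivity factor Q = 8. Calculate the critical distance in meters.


Given values:
  R = 84.2 m^2, Q = 8
Formula: d_c = 0.141 * sqrt(Q * R)
Compute Q * R = 8 * 84.2 = 673.6
Compute sqrt(673.6) = 25.9538
d_c = 0.141 * 25.9538 = 3.659

3.659 m


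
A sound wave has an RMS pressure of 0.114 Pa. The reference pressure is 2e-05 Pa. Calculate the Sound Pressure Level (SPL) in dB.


Given values:
  p = 0.114 Pa
  p_ref = 2e-05 Pa
Formula: SPL = 20 * log10(p / p_ref)
Compute ratio: p / p_ref = 0.114 / 2e-05 = 5700
Compute log10: log10(5700) = 3.755875
Multiply: SPL = 20 * 3.755875 = 75.12

75.12 dB


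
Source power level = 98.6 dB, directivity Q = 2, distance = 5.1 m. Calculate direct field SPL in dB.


Given values:
  Lw = 98.6 dB, Q = 2, r = 5.1 m
Formula: SPL = Lw + 10 * log10(Q / (4 * pi * r^2))
Compute 4 * pi * r^2 = 4 * pi * 5.1^2 = 326.8513
Compute Q / denom = 2 / 326.8513 = 0.00611899
Compute 10 * log10(0.00611899) = -22.1332
SPL = 98.6 + (-22.1332) = 76.47

76.47 dB


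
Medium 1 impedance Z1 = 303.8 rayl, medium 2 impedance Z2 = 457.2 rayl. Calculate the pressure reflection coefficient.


Given values:
  Z1 = 303.8 rayl, Z2 = 457.2 rayl
Formula: R = (Z2 - Z1) / (Z2 + Z1)
Numerator: Z2 - Z1 = 457.2 - 303.8 = 153.4
Denominator: Z2 + Z1 = 457.2 + 303.8 = 761.0
R = 153.4 / 761.0 = 0.2016

0.2016


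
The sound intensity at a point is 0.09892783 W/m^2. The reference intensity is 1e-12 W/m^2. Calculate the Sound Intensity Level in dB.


Given values:
  I = 0.09892783 W/m^2
  I_ref = 1e-12 W/m^2
Formula: SIL = 10 * log10(I / I_ref)
Compute ratio: I / I_ref = 98927830000
Compute log10: log10(98927830000) = 10.995318
Multiply: SIL = 10 * 10.995318 = 109.95

109.95 dB


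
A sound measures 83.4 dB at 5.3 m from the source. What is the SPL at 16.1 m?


Given values:
  SPL1 = 83.4 dB, r1 = 5.3 m, r2 = 16.1 m
Formula: SPL2 = SPL1 - 20 * log10(r2 / r1)
Compute ratio: r2 / r1 = 16.1 / 5.3 = 3.0377
Compute log10: log10(3.0377) = 0.482545
Compute drop: 20 * 0.482545 = 9.6509
SPL2 = 83.4 - 9.6509 = 73.75

73.75 dB


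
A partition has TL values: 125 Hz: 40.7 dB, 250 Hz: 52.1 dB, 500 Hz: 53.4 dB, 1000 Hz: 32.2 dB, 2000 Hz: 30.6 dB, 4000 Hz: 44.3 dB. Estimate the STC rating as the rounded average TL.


Given TL values at each frequency:
  125 Hz: 40.7 dB
  250 Hz: 52.1 dB
  500 Hz: 53.4 dB
  1000 Hz: 32.2 dB
  2000 Hz: 30.6 dB
  4000 Hz: 44.3 dB
Formula: STC ~ round(average of TL values)
Sum = 40.7 + 52.1 + 53.4 + 32.2 + 30.6 + 44.3 = 253.3
Average = 253.3 / 6 = 42.22
Rounded: 42

42
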